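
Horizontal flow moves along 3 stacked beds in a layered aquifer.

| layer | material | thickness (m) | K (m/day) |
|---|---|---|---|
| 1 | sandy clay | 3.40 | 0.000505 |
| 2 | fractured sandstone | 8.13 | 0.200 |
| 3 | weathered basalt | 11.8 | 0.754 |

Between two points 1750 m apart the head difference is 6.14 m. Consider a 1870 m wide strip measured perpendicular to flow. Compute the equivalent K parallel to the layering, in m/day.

0.451

Flow is parallel to layering, so each bed carries its own Darcy discharge and the transmissivities add.
Σ(K_i·b_i) = 0.000505×3.40 + 0.200×8.13 + 0.754×11.8 = 10.52 m²/day.
Total thickness b = 23.33 m, so K_eq = Σ(K_i·b_i)/b = 0.4511 m/day.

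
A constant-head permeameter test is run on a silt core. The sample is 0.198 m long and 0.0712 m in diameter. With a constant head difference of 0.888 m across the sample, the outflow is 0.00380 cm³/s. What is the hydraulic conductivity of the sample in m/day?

0.0184

Cross-sectional area A = π·(d/2)² = π × (0.0712/2)² = 0.003982 m².
Convert discharge: 0.00380 cm³/s = 3.800e-09 m³/s.
Darcy's law rearranged: K = Q·L / (A·Δh) = 3.800e-09 × 0.198 / (0.003982 × 0.888) = 2.128e-07 m/s = 0.01839 m/day.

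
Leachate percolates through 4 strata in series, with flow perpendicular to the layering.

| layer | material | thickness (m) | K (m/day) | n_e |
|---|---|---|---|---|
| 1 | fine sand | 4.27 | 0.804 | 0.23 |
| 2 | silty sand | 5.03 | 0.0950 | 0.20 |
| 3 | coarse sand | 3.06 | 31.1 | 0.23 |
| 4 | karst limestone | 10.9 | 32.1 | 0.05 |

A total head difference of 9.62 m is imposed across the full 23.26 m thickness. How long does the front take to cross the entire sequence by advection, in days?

19.7

With flow normal to the layers, continuity requires the same specific discharge q through every layer.
Σ(b_i/K_i) = 4.27/0.804 + 5.03/0.0950 + 3.06/31.1 + 10.9/32.1 = 58.70 d.
q = Δh / Σ(b_i/K_i) = 9.62 / 58.70 = 0.1639 m/day.
In each layer the seepage velocity is v_i = q/n_i, so the layer transit time is t_i = b_i·n_i / q:
  layer 1 (fine sand): t_1 = 4.27 × 0.23 / 0.1639 = 5.992 d
  layer 2 (silty sand): t_2 = 5.03 × 0.20 / 0.1639 = 6.138 d
  layer 3 (coarse sand): t_3 = 3.06 × 0.23 / 0.1639 = 4.294 d
  layer 4 (karst limestone): t_4 = 10.9 × 0.05 / 0.1639 = 3.325 d
Total t = Σ t_i = 19.75 days.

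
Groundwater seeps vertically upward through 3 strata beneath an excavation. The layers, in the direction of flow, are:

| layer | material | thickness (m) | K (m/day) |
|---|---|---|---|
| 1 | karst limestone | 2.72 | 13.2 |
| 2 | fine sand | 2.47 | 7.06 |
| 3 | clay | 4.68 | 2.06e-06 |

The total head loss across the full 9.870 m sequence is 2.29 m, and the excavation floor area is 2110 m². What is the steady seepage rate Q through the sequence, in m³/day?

Flow is perpendicular to layering, so the layers act in series and the equivalent K is the thickness-weighted harmonic mean.
Total thickness L = 2.72 + 2.47 + 4.68 = 9.870 m.
Σ(b_i/K_i) = 2.72/13.2 + 2.47/7.06 + 4.68/2.06e-06 = 2.272e+06 d.
K_eq = L / Σ(b_i/K_i) = 9.870 / 2.272e+06 = 4.344e-06 m/day.
Q = K_eq · A · (Δh/L) = 4.344e-06 × 2110 × (2.29/9.870) = 0.002127 m³/day.

0.00213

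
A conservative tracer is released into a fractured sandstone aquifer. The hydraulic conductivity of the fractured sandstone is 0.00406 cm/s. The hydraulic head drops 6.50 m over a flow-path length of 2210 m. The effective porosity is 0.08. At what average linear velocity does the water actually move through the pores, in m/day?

Convert K: 0.00406 cm/s × 864 = 3.508 m/day.
Hydraulic gradient i = Δh / L = 6.50 / 2210 = 0.002941.
Darcy flux q = K · i = 3.508 × 0.002941 = 0.01032 m/day.
Seepage velocity v = q / n_e = 0.01032 / 0.08 = 0.1290 m/day.

0.129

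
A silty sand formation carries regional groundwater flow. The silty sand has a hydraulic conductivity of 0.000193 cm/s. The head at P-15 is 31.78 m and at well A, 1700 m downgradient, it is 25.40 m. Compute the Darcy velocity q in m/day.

Convert K: 0.000193 cm/s × 864 = 0.1668 m/day.
Hydraulic gradient i = (31.78 − 25.40) / 1700 = 6.38 / 1700 = 0.003753.
Specific discharge q = K · i = 0.1668 × 0.003753 = 0.0006258 m/day.

0.000626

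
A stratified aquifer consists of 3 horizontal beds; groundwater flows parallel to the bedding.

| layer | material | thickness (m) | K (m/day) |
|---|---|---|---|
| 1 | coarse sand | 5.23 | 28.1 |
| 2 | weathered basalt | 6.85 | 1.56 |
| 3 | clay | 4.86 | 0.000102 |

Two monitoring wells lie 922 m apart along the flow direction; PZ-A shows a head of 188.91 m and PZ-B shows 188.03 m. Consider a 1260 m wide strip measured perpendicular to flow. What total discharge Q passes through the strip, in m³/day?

190

Flow is parallel to layering, so each bed carries its own Darcy discharge and the transmissivities add.
Σ(K_i·b_i) = 28.1×5.23 + 1.56×6.85 + 0.000102×4.86 = 157.6 m²/day.
Hydraulic gradient i = (188.91 − 188.03) / 922 = 0.88 / 922 = 0.0009544.
Q = Σ(K_i·b_i) · W · i = 157.6 × 1260 × 0.0009544 = 189.6 m³/day.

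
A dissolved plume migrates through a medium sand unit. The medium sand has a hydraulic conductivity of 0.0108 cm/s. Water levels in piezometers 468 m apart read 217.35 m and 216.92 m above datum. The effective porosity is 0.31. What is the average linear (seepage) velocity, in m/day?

0.0277

Convert K: 0.0108 cm/s × 864 = 9.331 m/day.
Hydraulic gradient i = (217.35 − 216.92) / 468 = 0.43 / 468 = 0.0009188.
Darcy flux q = K · i = 9.331 × 0.0009188 = 0.008574 m/day.
Seepage velocity v = q / n_e = 0.008574 / 0.31 = 0.02766 m/day.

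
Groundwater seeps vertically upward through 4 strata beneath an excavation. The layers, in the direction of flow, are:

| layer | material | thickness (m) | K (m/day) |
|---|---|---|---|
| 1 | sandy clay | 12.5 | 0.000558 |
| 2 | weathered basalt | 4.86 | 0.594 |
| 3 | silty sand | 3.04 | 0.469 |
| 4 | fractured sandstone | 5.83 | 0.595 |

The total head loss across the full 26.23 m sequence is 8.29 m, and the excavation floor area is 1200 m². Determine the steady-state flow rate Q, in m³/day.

0.444

Flow is perpendicular to layering, so the layers act in series and the equivalent K is the thickness-weighted harmonic mean.
Total thickness L = 12.5 + 4.86 + 3.04 + 5.83 = 26.23 m.
Σ(b_i/K_i) = 12.5/0.000558 + 4.86/0.594 + 3.04/0.469 + 5.83/0.595 = 22426 d.
K_eq = L / Σ(b_i/K_i) = 26.23 / 22426 = 0.001170 m/day.
Q = K_eq · A · (Δh/L) = 0.001170 × 1200 × (8.29/26.23) = 0.4436 m³/day.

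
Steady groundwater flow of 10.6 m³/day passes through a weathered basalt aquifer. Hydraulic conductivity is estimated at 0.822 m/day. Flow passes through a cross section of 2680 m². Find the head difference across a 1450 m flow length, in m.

From Q = K·A·i, i = Q / (K·A) = 10.6 / (0.8220 × 2680) = 0.004812.
Head loss Δh = i · L = 0.004812 × 1450 = 6.977 m.

6.98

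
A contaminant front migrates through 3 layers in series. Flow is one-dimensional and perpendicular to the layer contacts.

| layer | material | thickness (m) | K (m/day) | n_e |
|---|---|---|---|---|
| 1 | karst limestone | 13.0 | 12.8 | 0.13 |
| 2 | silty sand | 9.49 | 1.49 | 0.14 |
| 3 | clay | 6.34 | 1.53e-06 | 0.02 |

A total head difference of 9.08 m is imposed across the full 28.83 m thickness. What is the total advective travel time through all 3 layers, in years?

With flow normal to the layers, continuity requires the same specific discharge q through every layer.
Σ(b_i/K_i) = 13.0/12.8 + 9.49/1.49 + 6.34/1.53e-06 = 4.144e+06 d.
q = Δh / Σ(b_i/K_i) = 9.08 / 4.144e+06 = 2.191e-06 m/day.
In each layer the seepage velocity is v_i = q/n_i, so the layer transit time is t_i = b_i·n_i / q:
  layer 1 (karst limestone): t_1 = 13.0 × 0.13 / 2.191e-06 = 7.713e+05 d
  layer 2 (silty sand): t_2 = 9.49 × 0.14 / 2.191e-06 = 6.063e+05 d
  layer 3 (clay): t_3 = 6.34 × 0.02 / 2.191e-06 = 57867 d
Total t = Σ t_i = 1.435e+06 days = 3930 years.

3930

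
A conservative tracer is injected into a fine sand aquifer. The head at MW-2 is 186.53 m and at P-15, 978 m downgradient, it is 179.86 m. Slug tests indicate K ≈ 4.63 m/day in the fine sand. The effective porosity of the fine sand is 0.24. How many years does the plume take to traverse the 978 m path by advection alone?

20.4

Hydraulic gradient i = (186.53 − 179.86) / 978 = 6.67 / 978 = 0.006820.
Darcy flux q = K · i = 4.630 × 0.006820 = 0.03158 m/day.
Seepage velocity v = q / n_e = 0.03158 / 0.24 = 0.1316 m/day.
Travel time t = L / v = 978 / 0.1316 = 7433 days = 20.35 years.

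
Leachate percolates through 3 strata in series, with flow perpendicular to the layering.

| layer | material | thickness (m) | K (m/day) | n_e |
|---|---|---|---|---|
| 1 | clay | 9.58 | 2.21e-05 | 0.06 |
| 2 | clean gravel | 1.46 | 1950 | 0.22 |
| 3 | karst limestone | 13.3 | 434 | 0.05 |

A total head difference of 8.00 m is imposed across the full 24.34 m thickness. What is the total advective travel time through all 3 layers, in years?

232

With flow normal to the layers, continuity requires the same specific discharge q through every layer.
Σ(b_i/K_i) = 9.58/2.21e-05 + 1.46/1950 + 13.3/434 = 4.335e+05 d.
q = Δh / Σ(b_i/K_i) = 8.00 / 4.335e+05 = 1.846e-05 m/day.
In each layer the seepage velocity is v_i = q/n_i, so the layer transit time is t_i = b_i·n_i / q:
  layer 1 (clay): t_1 = 9.58 × 0.06 / 1.846e-05 = 31146 d
  layer 2 (clean gravel): t_2 = 1.46 × 0.22 / 1.846e-05 = 17404 d
  layer 3 (karst limestone): t_3 = 13.3 × 0.05 / 1.846e-05 = 36033 d
Total t = Σ t_i = 84584 days = 231.6 years.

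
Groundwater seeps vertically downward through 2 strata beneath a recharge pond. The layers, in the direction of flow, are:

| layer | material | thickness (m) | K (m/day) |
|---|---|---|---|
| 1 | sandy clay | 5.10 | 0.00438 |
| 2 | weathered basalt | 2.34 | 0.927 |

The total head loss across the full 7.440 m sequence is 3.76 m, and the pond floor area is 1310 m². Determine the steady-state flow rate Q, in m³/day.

4.22

Flow is perpendicular to layering, so the layers act in series and the equivalent K is the thickness-weighted harmonic mean.
Total thickness L = 5.10 + 2.34 = 7.440 m.
Σ(b_i/K_i) = 5.10/0.00438 + 2.34/0.927 = 1167 d.
K_eq = L / Σ(b_i/K_i) = 7.440 / 1167 = 0.006376 m/day.
Q = K_eq · A · (Δh/L) = 0.006376 × 1310 × (3.76/7.440) = 4.221 m³/day.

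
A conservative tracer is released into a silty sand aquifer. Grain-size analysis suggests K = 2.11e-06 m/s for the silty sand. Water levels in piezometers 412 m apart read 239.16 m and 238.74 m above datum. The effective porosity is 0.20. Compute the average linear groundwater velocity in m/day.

0.000929

Convert K: 2.11e-06 m/s × 86400 = 0.1823 m/day.
Hydraulic gradient i = (239.16 − 238.74) / 412 = 0.42 / 412 = 0.001019.
Darcy flux q = K · i = 0.1823 × 0.001019 = 0.0001858 m/day.
Seepage velocity v = q / n_e = 0.0001858 / 0.20 = 0.0009292 m/day.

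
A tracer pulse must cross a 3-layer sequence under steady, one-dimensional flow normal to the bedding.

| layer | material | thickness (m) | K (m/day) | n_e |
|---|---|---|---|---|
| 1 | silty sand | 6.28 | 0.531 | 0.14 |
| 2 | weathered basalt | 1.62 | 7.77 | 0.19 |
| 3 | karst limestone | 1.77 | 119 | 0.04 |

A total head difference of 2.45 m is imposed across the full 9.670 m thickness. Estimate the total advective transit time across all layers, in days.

With flow normal to the layers, continuity requires the same specific discharge q through every layer.
Σ(b_i/K_i) = 6.28/0.531 + 1.62/7.77 + 1.77/119 = 12.05 d.
q = Δh / Σ(b_i/K_i) = 2.45 / 12.05 = 0.2033 m/day.
In each layer the seepage velocity is v_i = q/n_i, so the layer transit time is t_i = b_i·n_i / q:
  layer 1 (silty sand): t_1 = 6.28 × 0.14 / 0.2033 = 4.324 d
  layer 2 (weathered basalt): t_2 = 1.62 × 0.19 / 0.2033 = 1.514 d
  layer 3 (karst limestone): t_3 = 1.77 × 0.04 / 0.2033 = 0.3482 d
Total t = Σ t_i = 6.186 days.

6.19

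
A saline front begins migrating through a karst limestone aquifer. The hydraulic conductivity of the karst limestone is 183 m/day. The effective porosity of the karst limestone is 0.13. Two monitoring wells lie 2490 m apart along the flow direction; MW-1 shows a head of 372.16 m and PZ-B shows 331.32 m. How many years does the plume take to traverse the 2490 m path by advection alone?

Hydraulic gradient i = (372.16 − 331.32) / 2490 = 40.84 / 2490 = 0.01640.
Darcy flux q = K · i = 183.0 × 0.01640 = 3.001 m/day.
Seepage velocity v = q / n_e = 3.001 / 0.13 = 23.09 m/day.
Travel time t = L / v = 2490 / 23.09 = 107.8 days = 0.2953 years.

0.295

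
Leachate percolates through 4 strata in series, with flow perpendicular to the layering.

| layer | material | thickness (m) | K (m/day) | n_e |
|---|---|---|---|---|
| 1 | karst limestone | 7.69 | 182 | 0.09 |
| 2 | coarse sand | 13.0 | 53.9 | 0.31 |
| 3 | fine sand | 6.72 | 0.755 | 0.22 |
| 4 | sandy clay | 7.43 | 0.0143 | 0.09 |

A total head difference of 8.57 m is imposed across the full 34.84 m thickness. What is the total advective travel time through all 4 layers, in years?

With flow normal to the layers, continuity requires the same specific discharge q through every layer.
Σ(b_i/K_i) = 7.69/182 + 13.0/53.9 + 6.72/0.755 + 7.43/0.0143 = 528.8 d.
q = Δh / Σ(b_i/K_i) = 8.57 / 528.8 = 0.01621 m/day.
In each layer the seepage velocity is v_i = q/n_i, so the layer transit time is t_i = b_i·n_i / q:
  layer 1 (karst limestone): t_1 = 7.69 × 0.09 / 0.01621 = 42.70 d
  layer 2 (coarse sand): t_2 = 13.0 × 0.31 / 0.01621 = 248.6 d
  layer 3 (fine sand): t_3 = 6.72 × 0.22 / 0.01621 = 91.22 d
  layer 4 (sandy clay): t_4 = 7.43 × 0.09 / 0.01621 = 41.26 d
Total t = Σ t_i = 423.8 days = 1.160 years.

1.16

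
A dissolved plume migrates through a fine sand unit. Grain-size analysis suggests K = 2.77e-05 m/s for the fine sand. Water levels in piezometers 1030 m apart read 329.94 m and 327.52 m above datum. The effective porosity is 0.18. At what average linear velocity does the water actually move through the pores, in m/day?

0.0312

Convert K: 2.77e-05 m/s × 86400 = 2.393 m/day.
Hydraulic gradient i = (329.94 − 327.52) / 1030 = 2.42 / 1030 = 0.002350.
Darcy flux q = K · i = 2.393 × 0.002350 = 0.005623 m/day.
Seepage velocity v = q / n_e = 0.005623 / 0.18 = 0.03124 m/day.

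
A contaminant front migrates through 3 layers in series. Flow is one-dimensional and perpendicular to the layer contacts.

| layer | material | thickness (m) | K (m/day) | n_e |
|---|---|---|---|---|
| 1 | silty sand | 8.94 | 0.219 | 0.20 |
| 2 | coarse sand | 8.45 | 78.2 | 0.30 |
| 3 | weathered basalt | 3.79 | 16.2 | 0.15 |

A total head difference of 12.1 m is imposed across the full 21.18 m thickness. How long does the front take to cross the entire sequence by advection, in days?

With flow normal to the layers, continuity requires the same specific discharge q through every layer.
Σ(b_i/K_i) = 8.94/0.219 + 8.45/78.2 + 3.79/16.2 = 41.16 d.
q = Δh / Σ(b_i/K_i) = 12.1 / 41.16 = 0.2939 m/day.
In each layer the seepage velocity is v_i = q/n_i, so the layer transit time is t_i = b_i·n_i / q:
  layer 1 (silty sand): t_1 = 8.94 × 0.20 / 0.2939 = 6.083 d
  layer 2 (coarse sand): t_2 = 8.45 × 0.30 / 0.2939 = 8.624 d
  layer 3 (weathered basalt): t_3 = 3.79 × 0.15 / 0.2939 = 1.934 d
Total t = Σ t_i = 16.64 days.

16.6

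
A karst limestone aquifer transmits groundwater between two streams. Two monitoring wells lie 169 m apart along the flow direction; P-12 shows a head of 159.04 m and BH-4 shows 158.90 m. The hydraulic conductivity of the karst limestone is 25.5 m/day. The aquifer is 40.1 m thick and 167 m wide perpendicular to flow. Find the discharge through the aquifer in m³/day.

Cross-sectional area A = 167 × 40.1 = 6697 m².
Hydraulic gradient i = (159.04 − 158.90) / 169 = 0.14 / 169 = 0.0008284.
Darcy's law: Q = K · A · i = 25.50 × 6697 × 0.0008284 = 141.5 m³/day.

141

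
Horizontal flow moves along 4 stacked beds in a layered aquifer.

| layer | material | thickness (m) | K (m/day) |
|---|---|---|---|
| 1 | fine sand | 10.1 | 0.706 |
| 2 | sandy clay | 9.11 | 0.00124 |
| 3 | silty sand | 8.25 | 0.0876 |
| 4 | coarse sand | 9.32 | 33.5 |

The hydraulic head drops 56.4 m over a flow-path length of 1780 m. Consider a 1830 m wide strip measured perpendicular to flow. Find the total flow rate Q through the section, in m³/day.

Flow is parallel to layering, so each bed carries its own Darcy discharge and the transmissivities add.
Σ(K_i·b_i) = 0.706×10.1 + 0.00124×9.11 + 0.0876×8.25 + 33.5×9.32 = 320.1 m²/day.
Hydraulic gradient i = Δh / L = 56.4 / 1780 = 0.03169.
Q = Σ(K_i·b_i) · W · i = 320.1 × 1830 × 0.03169 = 18560 m³/day.

18600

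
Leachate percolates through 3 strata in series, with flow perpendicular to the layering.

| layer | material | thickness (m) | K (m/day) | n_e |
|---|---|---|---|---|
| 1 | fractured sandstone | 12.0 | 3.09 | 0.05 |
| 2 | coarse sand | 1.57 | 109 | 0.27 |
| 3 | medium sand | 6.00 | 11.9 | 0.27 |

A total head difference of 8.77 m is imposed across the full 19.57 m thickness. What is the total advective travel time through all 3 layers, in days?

1.33

With flow normal to the layers, continuity requires the same specific discharge q through every layer.
Σ(b_i/K_i) = 12.0/3.09 + 1.57/109 + 6.00/11.9 = 4.402 d.
q = Δh / Σ(b_i/K_i) = 8.77 / 4.402 = 1.992 m/day.
In each layer the seepage velocity is v_i = q/n_i, so the layer transit time is t_i = b_i·n_i / q:
  layer 1 (fractured sandstone): t_1 = 12.0 × 0.05 / 1.992 = 0.3012 d
  layer 2 (coarse sand): t_2 = 1.57 × 0.27 / 1.992 = 0.2128 d
  layer 3 (medium sand): t_3 = 6.00 × 0.27 / 1.992 = 0.8132 d
Total t = Σ t_i = 1.327 days.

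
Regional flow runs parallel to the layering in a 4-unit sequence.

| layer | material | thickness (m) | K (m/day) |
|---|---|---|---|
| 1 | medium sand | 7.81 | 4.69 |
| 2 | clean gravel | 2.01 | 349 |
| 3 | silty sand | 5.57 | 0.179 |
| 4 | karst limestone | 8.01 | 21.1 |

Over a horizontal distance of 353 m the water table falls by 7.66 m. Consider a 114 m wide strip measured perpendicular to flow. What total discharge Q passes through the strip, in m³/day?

Flow is parallel to layering, so each bed carries its own Darcy discharge and the transmissivities add.
Σ(K_i·b_i) = 4.69×7.81 + 349×2.01 + 0.179×5.57 + 21.1×8.01 = 908.1 m²/day.
Hydraulic gradient i = Δh / L = 7.66 / 353 = 0.02170.
Q = Σ(K_i·b_i) · W · i = 908.1 × 114 × 0.02170 = 2246 m³/day.

2250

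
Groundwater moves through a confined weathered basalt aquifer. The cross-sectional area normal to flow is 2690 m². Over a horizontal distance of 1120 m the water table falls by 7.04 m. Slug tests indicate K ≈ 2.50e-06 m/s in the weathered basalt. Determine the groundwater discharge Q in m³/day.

Convert K: 2.50e-06 m/s × 86400 = 0.2160 m/day.
Hydraulic gradient i = Δh / L = 7.04 / 1120 = 0.006286.
Darcy's law: Q = K · A · i = 0.2160 × 2690 × 0.006286 = 3.652 m³/day.

3.65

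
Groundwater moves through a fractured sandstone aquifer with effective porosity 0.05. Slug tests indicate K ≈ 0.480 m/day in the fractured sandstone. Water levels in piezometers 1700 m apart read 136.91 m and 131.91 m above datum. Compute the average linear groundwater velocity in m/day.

Hydraulic gradient i = (136.91 − 131.91) / 1700 = 5 / 1700 = 0.002941.
Darcy flux q = K · i = 0.4800 × 0.002941 = 0.001412 m/day.
Seepage velocity v = q / n_e = 0.001412 / 0.05 = 0.02824 m/day.

0.0282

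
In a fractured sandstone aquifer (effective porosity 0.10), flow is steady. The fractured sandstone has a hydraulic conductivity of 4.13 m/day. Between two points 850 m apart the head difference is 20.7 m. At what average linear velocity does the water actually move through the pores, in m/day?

1.01

Hydraulic gradient i = Δh / L = 20.7 / 850 = 0.02435.
Darcy flux q = K · i = 4.130 × 0.02435 = 0.1006 m/day.
Seepage velocity v = q / n_e = 0.1006 / 0.10 = 1.006 m/day.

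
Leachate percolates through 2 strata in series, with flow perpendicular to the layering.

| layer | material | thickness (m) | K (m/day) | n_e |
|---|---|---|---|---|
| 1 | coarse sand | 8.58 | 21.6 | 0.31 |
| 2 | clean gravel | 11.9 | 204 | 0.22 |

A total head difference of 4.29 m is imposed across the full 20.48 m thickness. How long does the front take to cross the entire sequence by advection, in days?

With flow normal to the layers, continuity requires the same specific discharge q through every layer.
Σ(b_i/K_i) = 8.58/21.6 + 11.9/204 = 0.4556 d.
q = Δh / Σ(b_i/K_i) = 4.29 / 0.4556 = 9.417 m/day.
In each layer the seepage velocity is v_i = q/n_i, so the layer transit time is t_i = b_i·n_i / q:
  layer 1 (coarse sand): t_1 = 8.58 × 0.31 / 9.417 = 0.2824 d
  layer 2 (clean gravel): t_2 = 11.9 × 0.22 / 9.417 = 0.2780 d
Total t = Σ t_i = 0.5605 days.

0.560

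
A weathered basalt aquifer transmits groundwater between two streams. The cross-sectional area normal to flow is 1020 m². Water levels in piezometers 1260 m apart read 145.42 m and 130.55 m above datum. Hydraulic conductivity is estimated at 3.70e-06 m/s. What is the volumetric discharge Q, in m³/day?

3.85

Convert K: 3.70e-06 m/s × 86400 = 0.3197 m/day.
Hydraulic gradient i = (145.42 − 130.55) / 1260 = 14.87 / 1260 = 0.01180.
Darcy's law: Q = K · A · i = 0.3197 × 1020 × 0.01180 = 3.848 m³/day.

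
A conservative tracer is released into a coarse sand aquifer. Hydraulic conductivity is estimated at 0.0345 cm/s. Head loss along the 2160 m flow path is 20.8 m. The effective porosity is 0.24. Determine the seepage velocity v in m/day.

1.20

Convert K: 0.0345 cm/s × 864 = 29.81 m/day.
Hydraulic gradient i = Δh / L = 20.8 / 2160 = 0.009630.
Darcy flux q = K · i = 29.81 × 0.009630 = 0.2870 m/day.
Seepage velocity v = q / n_e = 0.2870 / 0.24 = 1.196 m/day.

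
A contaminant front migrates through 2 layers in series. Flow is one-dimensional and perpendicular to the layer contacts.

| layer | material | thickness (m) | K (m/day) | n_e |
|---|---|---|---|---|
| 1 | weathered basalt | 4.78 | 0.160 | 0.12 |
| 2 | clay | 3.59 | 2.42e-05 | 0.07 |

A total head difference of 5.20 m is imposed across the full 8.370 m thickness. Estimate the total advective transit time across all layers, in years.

With flow normal to the layers, continuity requires the same specific discharge q through every layer.
Σ(b_i/K_i) = 4.78/0.160 + 3.59/2.42e-05 = 1.484e+05 d.
q = Δh / Σ(b_i/K_i) = 5.20 / 1.484e+05 = 3.505e-05 m/day.
In each layer the seepage velocity is v_i = q/n_i, so the layer transit time is t_i = b_i·n_i / q:
  layer 1 (weathered basalt): t_1 = 4.78 × 0.12 / 3.505e-05 = 16367 d
  layer 2 (clay): t_2 = 3.59 × 0.07 / 3.505e-05 = 7171 d
Total t = Σ t_i = 23538 days = 64.44 years.

64.4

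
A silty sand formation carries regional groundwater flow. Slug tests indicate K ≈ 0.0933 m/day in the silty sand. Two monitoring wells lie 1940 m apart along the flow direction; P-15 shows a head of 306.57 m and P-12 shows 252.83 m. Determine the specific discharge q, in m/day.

Hydraulic gradient i = (306.57 − 252.83) / 1940 = 53.74 / 1940 = 0.02770.
Specific discharge q = K · i = 0.09330 × 0.02770 = 0.002585 m/day.

0.00258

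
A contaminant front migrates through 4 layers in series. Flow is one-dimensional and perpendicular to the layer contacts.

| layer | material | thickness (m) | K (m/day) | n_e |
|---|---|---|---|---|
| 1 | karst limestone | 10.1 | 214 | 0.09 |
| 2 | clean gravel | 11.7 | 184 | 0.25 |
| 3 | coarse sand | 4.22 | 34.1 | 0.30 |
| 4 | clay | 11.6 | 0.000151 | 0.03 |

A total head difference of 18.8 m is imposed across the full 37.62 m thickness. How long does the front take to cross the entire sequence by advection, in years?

With flow normal to the layers, continuity requires the same specific discharge q through every layer.
Σ(b_i/K_i) = 10.1/214 + 11.7/184 + 4.22/34.1 + 11.6/0.000151 = 76821 d.
q = Δh / Σ(b_i/K_i) = 18.8 / 76821 = 0.0002447 m/day.
In each layer the seepage velocity is v_i = q/n_i, so the layer transit time is t_i = b_i·n_i / q:
  layer 1 (karst limestone): t_1 = 10.1 × 0.09 / 0.0002447 = 3714 d
  layer 2 (clean gravel): t_2 = 11.7 × 0.25 / 0.0002447 = 11952 d
  layer 3 (coarse sand): t_3 = 4.22 × 0.30 / 0.0002447 = 5173 d
  layer 4 (clay): t_4 = 11.6 × 0.03 / 0.0002447 = 1422 d
Total t = Σ t_i = 22262 days = 60.95 years.

60.9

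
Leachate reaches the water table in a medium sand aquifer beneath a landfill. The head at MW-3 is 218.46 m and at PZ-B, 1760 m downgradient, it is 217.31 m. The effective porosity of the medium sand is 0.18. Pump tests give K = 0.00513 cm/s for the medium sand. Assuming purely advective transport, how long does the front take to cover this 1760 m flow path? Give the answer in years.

299

Convert K: 0.00513 cm/s × 864 = 4.432 m/day.
Hydraulic gradient i = (218.46 − 217.31) / 1760 = 1.15 / 1760 = 0.0006534.
Darcy flux q = K · i = 4.432 × 0.0006534 = 0.002896 m/day.
Seepage velocity v = q / n_e = 0.002896 / 0.18 = 0.01609 m/day.
Travel time t = L / v = 1760 / 0.01609 = 1.094e+05 days = 299.5 years.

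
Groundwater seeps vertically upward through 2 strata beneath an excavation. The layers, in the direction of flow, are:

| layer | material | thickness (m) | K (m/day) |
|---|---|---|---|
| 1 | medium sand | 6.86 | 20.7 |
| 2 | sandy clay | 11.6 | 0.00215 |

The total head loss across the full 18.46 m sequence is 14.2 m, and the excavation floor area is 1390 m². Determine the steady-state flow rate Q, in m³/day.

3.66

Flow is perpendicular to layering, so the layers act in series and the equivalent K is the thickness-weighted harmonic mean.
Total thickness L = 6.86 + 11.6 = 18.46 m.
Σ(b_i/K_i) = 6.86/20.7 + 11.6/0.00215 = 5396 d.
K_eq = L / Σ(b_i/K_i) = 18.46 / 5396 = 0.003421 m/day.
Q = K_eq · A · (Δh/L) = 0.003421 × 1390 × (14.2/18.46) = 3.658 m³/day.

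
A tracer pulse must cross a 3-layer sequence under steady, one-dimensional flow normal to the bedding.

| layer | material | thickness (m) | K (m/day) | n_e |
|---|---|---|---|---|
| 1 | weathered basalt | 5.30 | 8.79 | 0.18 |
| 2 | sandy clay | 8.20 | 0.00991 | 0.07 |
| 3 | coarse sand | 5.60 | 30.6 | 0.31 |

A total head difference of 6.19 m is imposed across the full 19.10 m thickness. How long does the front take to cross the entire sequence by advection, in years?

With flow normal to the layers, continuity requires the same specific discharge q through every layer.
Σ(b_i/K_i) = 5.30/8.79 + 8.20/0.00991 + 5.60/30.6 = 828.2 d.
q = Δh / Σ(b_i/K_i) = 6.19 / 828.2 = 0.007474 m/day.
In each layer the seepage velocity is v_i = q/n_i, so the layer transit time is t_i = b_i·n_i / q:
  layer 1 (weathered basalt): t_1 = 5.30 × 0.18 / 0.007474 = 127.6 d
  layer 2 (sandy clay): t_2 = 8.20 × 0.07 / 0.007474 = 76.80 d
  layer 3 (coarse sand): t_3 = 5.60 × 0.31 / 0.007474 = 232.3 d
Total t = Σ t_i = 436.7 days = 1.196 years.

1.20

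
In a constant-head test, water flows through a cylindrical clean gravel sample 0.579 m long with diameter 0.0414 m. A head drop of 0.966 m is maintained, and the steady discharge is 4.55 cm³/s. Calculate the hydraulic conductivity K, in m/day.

Cross-sectional area A = π·(d/2)² = π × (0.0414/2)² = 0.001346 m².
Convert discharge: 4.55 cm³/s = 4.550e-06 m³/s.
Darcy's law rearranged: K = Q·L / (A·Δh) = 4.550e-06 × 0.579 / (0.001346 × 0.966) = 0.002026 m/s = 175.0 m/day.

175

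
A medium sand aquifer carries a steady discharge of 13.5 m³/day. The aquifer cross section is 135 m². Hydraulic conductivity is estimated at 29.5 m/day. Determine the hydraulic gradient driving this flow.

From Q = K·A·i, i = Q / (K·A) = 13.5 / (29.50 × 135.0) = 0.003390.

0.00339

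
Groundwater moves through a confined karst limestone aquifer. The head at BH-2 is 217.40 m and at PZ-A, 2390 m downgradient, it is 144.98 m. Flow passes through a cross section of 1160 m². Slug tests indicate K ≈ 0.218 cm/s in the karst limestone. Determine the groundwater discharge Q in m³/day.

Convert K: 0.218 cm/s × 864 = 188.4 m/day.
Hydraulic gradient i = (217.40 − 144.98) / 2390 = 72.42 / 2390 = 0.03030.
Darcy's law: Q = K · A · i = 188.4 × 1160 × 0.03030 = 6620 m³/day.

6620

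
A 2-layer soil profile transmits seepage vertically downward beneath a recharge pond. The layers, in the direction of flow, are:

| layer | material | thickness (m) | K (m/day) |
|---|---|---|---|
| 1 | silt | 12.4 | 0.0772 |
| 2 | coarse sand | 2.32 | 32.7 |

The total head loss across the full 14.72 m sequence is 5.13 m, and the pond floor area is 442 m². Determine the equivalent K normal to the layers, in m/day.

0.0916

Flow is perpendicular to layering, so the layers act in series and the equivalent K is the thickness-weighted harmonic mean.
Total thickness L = 12.4 + 2.32 = 14.72 m.
Σ(b_i/K_i) = 12.4/0.0772 + 2.32/32.7 = 160.7 d.
K_eq = L / Σ(b_i/K_i) = 14.72 / 160.7 = 0.09160 m/day.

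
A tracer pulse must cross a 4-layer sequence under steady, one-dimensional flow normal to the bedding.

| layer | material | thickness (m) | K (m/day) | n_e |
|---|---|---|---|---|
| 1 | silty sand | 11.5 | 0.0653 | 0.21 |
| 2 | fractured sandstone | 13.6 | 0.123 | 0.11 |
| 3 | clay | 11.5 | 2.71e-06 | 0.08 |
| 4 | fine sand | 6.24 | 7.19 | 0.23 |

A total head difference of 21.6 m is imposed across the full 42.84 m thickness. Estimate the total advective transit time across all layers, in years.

With flow normal to the layers, continuity requires the same specific discharge q through every layer.
Σ(b_i/K_i) = 11.5/0.0653 + 13.6/0.123 + 11.5/2.71e-06 + 6.24/7.19 = 4.244e+06 d.
q = Δh / Σ(b_i/K_i) = 21.6 / 4.244e+06 = 5.090e-06 m/day.
In each layer the seepage velocity is v_i = q/n_i, so the layer transit time is t_i = b_i·n_i / q:
  layer 1 (silty sand): t_1 = 11.5 × 0.21 / 5.090e-06 = 4.745e+05 d
  layer 2 (fractured sandstone): t_2 = 13.6 × 0.11 / 5.090e-06 = 2.939e+05 d
  layer 3 (clay): t_3 = 11.5 × 0.08 / 5.090e-06 = 1.808e+05 d
  layer 4 (fine sand): t_4 = 6.24 × 0.23 / 5.090e-06 = 2.820e+05 d
Total t = Σ t_i = 1.231e+06 days = 3371 years.

3370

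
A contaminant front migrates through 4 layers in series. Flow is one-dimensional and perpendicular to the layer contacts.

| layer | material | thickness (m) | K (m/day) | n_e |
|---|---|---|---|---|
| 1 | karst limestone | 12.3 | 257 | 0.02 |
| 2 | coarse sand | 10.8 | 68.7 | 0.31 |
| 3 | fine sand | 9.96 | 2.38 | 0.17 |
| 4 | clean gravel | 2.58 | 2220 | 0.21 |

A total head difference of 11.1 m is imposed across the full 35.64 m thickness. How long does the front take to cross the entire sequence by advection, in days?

2.31

With flow normal to the layers, continuity requires the same specific discharge q through every layer.
Σ(b_i/K_i) = 12.3/257 + 10.8/68.7 + 9.96/2.38 + 2.58/2220 = 4.391 d.
q = Δh / Σ(b_i/K_i) = 11.1 / 4.391 = 2.528 m/day.
In each layer the seepage velocity is v_i = q/n_i, so the layer transit time is t_i = b_i·n_i / q:
  layer 1 (karst limestone): t_1 = 12.3 × 0.02 / 2.528 = 0.09732 d
  layer 2 (coarse sand): t_2 = 10.8 × 0.31 / 2.528 = 1.324 d
  layer 3 (fine sand): t_3 = 9.96 × 0.17 / 2.528 = 0.6698 d
  layer 4 (clean gravel): t_4 = 2.58 × 0.21 / 2.528 = 0.2143 d
Total t = Σ t_i = 2.306 days.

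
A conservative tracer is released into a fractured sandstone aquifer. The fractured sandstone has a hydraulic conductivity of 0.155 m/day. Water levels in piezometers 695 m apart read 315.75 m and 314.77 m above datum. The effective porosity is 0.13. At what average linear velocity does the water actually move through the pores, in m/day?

0.00168

Hydraulic gradient i = (315.75 − 314.77) / 695 = 0.98 / 695 = 0.001410.
Darcy flux q = K · i = 0.1550 × 0.001410 = 0.0002186 m/day.
Seepage velocity v = q / n_e = 0.0002186 / 0.13 = 0.001681 m/day.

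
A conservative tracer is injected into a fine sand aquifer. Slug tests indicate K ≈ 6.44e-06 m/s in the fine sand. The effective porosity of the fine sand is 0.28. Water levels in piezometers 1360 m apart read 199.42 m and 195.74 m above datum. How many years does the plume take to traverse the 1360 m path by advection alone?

Convert K: 6.44e-06 m/s × 86400 = 0.5564 m/day.
Hydraulic gradient i = (199.42 − 195.74) / 1360 = 3.68 / 1360 = 0.002706.
Darcy flux q = K · i = 0.5564 × 0.002706 = 0.001506 m/day.
Seepage velocity v = q / n_e = 0.001506 / 0.28 = 0.005377 m/day.
Travel time t = L / v = 1360 / 0.005377 = 2.529e+05 days = 692.5 years.

692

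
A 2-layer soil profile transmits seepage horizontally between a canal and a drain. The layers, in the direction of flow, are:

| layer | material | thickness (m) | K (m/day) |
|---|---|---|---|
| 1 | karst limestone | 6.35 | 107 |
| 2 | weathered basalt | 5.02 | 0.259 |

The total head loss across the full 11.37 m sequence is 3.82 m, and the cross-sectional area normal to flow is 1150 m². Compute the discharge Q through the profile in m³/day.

226

Flow is perpendicular to layering, so the layers act in series and the equivalent K is the thickness-weighted harmonic mean.
Total thickness L = 6.35 + 5.02 = 11.37 m.
Σ(b_i/K_i) = 6.35/107 + 5.02/0.259 = 19.44 d.
K_eq = L / Σ(b_i/K_i) = 11.37 / 19.44 = 0.5848 m/day.
Q = K_eq · A · (Δh/L) = 0.5848 × 1150 × (3.82/11.37) = 226.0 m³/day.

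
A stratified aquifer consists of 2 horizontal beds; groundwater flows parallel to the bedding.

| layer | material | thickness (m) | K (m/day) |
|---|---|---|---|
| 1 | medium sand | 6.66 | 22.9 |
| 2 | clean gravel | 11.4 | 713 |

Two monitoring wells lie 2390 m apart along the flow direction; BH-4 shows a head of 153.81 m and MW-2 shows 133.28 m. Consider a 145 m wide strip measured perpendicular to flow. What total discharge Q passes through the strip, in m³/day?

10300

Flow is parallel to layering, so each bed carries its own Darcy discharge and the transmissivities add.
Σ(K_i·b_i) = 22.9×6.66 + 713×11.4 = 8281 m²/day.
Hydraulic gradient i = (153.81 − 133.28) / 2390 = 20.53 / 2390 = 0.008590.
Q = Σ(K_i·b_i) · W · i = 8281 × 145 × 0.008590 = 10314 m³/day.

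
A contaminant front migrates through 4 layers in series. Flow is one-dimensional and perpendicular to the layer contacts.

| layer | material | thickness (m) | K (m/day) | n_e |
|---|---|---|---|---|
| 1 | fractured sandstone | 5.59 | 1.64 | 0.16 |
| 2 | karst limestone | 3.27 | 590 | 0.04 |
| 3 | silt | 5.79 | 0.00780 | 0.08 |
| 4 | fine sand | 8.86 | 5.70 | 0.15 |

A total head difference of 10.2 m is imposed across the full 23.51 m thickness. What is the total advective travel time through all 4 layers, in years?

With flow normal to the layers, continuity requires the same specific discharge q through every layer.
Σ(b_i/K_i) = 5.59/1.64 + 3.27/590 + 5.79/0.00780 + 8.86/5.70 = 747.3 d.
q = Δh / Σ(b_i/K_i) = 10.2 / 747.3 = 0.01365 m/day.
In each layer the seepage velocity is v_i = q/n_i, so the layer transit time is t_i = b_i·n_i / q:
  layer 1 (fractured sandstone): t_1 = 5.59 × 0.16 / 0.01365 = 65.53 d
  layer 2 (karst limestone): t_2 = 3.27 × 0.04 / 0.01365 = 9.583 d
  layer 3 (silt): t_3 = 5.79 × 0.08 / 0.01365 = 33.94 d
  layer 4 (fine sand): t_4 = 8.86 × 0.15 / 0.01365 = 97.37 d
Total t = Σ t_i = 206.4 days = 0.5651 years.

0.565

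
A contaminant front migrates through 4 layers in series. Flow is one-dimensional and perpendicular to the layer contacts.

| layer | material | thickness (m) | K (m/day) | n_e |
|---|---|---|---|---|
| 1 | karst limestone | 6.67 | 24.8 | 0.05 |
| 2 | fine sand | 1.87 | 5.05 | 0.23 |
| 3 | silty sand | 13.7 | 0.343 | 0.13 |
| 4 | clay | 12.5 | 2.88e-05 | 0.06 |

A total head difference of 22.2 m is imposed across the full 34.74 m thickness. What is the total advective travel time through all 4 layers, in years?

176

With flow normal to the layers, continuity requires the same specific discharge q through every layer.
Σ(b_i/K_i) = 6.67/24.8 + 1.87/5.05 + 13.7/0.343 + 12.5/2.88e-05 = 4.341e+05 d.
q = Δh / Σ(b_i/K_i) = 22.2 / 4.341e+05 = 5.114e-05 m/day.
In each layer the seepage velocity is v_i = q/n_i, so the layer transit time is t_i = b_i·n_i / q:
  layer 1 (karst limestone): t_1 = 6.67 × 0.05 / 5.114e-05 = 6521 d
  layer 2 (fine sand): t_2 = 1.87 × 0.23 / 5.114e-05 = 8410 d
  layer 3 (silty sand): t_3 = 13.7 × 0.13 / 5.114e-05 = 34823 d
  layer 4 (clay): t_4 = 12.5 × 0.06 / 5.114e-05 = 14664 d
Total t = Σ t_i = 64418 days = 176.4 years.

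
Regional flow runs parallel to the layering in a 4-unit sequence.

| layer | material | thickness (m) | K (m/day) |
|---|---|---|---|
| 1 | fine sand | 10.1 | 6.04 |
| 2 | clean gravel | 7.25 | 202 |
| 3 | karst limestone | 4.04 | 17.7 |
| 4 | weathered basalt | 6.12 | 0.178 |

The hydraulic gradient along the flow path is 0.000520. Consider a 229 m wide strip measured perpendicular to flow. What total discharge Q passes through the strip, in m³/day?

190

Flow is parallel to layering, so each bed carries its own Darcy discharge and the transmissivities add.
Σ(K_i·b_i) = 6.04×10.1 + 202×7.25 + 17.7×4.04 + 0.178×6.12 = 1598 m²/day.
Hydraulic gradient i = 0.000520.
Q = Σ(K_i·b_i) · W · i = 1598 × 229 × 0.0005200 = 190.3 m³/day.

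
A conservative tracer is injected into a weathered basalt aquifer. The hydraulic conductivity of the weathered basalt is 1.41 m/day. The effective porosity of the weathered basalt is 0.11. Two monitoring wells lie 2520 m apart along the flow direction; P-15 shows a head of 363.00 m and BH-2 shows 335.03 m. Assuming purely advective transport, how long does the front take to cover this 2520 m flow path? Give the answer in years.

48.5

Hydraulic gradient i = (363.00 − 335.03) / 2520 = 27.97 / 2520 = 0.01110.
Darcy flux q = K · i = 1.410 × 0.01110 = 0.01565 m/day.
Seepage velocity v = q / n_e = 0.01565 / 0.11 = 0.1423 m/day.
Travel time t = L / v = 2520 / 0.1423 = 17713 days = 48.49 years.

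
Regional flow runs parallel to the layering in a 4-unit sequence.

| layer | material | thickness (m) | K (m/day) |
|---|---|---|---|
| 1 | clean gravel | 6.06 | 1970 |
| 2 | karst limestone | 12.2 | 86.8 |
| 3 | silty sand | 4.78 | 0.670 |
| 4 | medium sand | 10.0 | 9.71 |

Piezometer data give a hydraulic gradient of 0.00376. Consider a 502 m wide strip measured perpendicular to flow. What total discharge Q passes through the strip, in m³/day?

24700

Flow is parallel to layering, so each bed carries its own Darcy discharge and the transmissivities add.
Σ(K_i·b_i) = 1970×6.06 + 86.8×12.2 + 0.670×4.78 + 9.71×10.0 = 13097 m²/day.
Hydraulic gradient i = 0.00376.
Q = Σ(K_i·b_i) · W · i = 13097 × 502 × 0.003760 = 24722 m³/day.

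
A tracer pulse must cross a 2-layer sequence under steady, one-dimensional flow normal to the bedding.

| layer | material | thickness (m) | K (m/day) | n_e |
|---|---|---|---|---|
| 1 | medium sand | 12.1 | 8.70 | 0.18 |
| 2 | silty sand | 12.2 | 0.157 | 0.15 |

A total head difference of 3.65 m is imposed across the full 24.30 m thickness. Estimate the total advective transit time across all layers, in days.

With flow normal to the layers, continuity requires the same specific discharge q through every layer.
Σ(b_i/K_i) = 12.1/8.70 + 12.2/0.157 = 79.10 d.
q = Δh / Σ(b_i/K_i) = 3.65 / 79.10 = 0.04615 m/day.
In each layer the seepage velocity is v_i = q/n_i, so the layer transit time is t_i = b_i·n_i / q:
  layer 1 (medium sand): t_1 = 12.1 × 0.18 / 0.04615 = 47.20 d
  layer 2 (silty sand): t_2 = 12.2 × 0.15 / 0.04615 = 39.66 d
Total t = Σ t_i = 86.86 days.

86.9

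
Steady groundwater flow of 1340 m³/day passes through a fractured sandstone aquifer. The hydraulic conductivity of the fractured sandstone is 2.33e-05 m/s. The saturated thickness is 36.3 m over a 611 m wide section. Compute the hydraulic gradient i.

0.0300

Convert K: 2.33e-05 m/s × 86400 = 2.013 m/day.
Cross-sectional area A = 611 × 36.3 = 22179 m².
From Q = K·A·i, i = Q / (K·A) = 1340 / (2.013 × 22179) = 0.03001.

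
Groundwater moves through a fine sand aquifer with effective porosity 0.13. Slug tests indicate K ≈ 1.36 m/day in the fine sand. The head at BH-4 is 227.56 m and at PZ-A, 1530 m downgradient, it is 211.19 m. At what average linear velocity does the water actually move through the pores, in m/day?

Hydraulic gradient i = (227.56 − 211.19) / 1530 = 16.37 / 1530 = 0.01070.
Darcy flux q = K · i = 1.360 × 0.01070 = 0.01455 m/day.
Seepage velocity v = q / n_e = 0.01455 / 0.13 = 0.1119 m/day.

0.112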